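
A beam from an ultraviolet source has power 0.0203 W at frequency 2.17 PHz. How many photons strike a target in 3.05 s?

Total energy: E_total = P·t = 0.0203 × 3.05 = 0.06191 J.
Per-photon energy: E = 1.438 × 10^-18 J.
N = E_total / E_photon = 4.31 × 10^16.

4.31 × 10^16 photons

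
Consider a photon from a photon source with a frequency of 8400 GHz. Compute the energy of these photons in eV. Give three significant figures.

Take h = 6.62607015·10^-34 J·s, 1 eV = 1.602176634·10^-19 J.
Convert to SI: f = 8400 GHz = 8.4·10^12 Hz.
Since E = hf for a photon, E = 5.566·10^-21 J.
Converting to eV: E = 0.03474 eV ≈ 0.0347 eV.

0.0347 eV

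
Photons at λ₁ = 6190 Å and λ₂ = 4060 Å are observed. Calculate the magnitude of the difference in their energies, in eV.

Using E = hc/λ: E₁ = 3.209 × 10^-19 J, E₂ = 4.893 × 10^-19 J.
|ΔE| = |3.209 × 10^-19 − 4.893 × 10^-19| = 1.68 × 10^-19 J = 1.05 eV.

1.05 eV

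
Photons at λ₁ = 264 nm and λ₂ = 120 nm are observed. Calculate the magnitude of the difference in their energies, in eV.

Using E = hc/λ: E₁ = 7.524 × 10^-19 J, E₂ = 1.655 × 10^-18 J.
|ΔE| = |7.524 × 10^-19 − 1.655 × 10^-18| = 9.03 × 10^-19 J = 5.64 eV.

5.64 eV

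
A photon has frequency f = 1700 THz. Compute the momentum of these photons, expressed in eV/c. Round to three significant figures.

In SI units: f = 1700 THz = 1.7 × 10^15 Hz.
For a photon p = hf/c, so p = 3.757 × 10^-27 kg·m/s.
Converting to eV/c: p = 7.031 eV/c ≈ 7.03 eV/c.

7.03 eV/c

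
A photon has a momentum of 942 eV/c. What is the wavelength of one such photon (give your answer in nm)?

In SI units: p = 942 eV/c = 5.0343 × 10^-25 kg·m/s.
The photon relation is λ = h/p, giving λ = 1.316 × 10^-9 m.
Converting to nm: λ = 1.316 nm ≈ 1.32 nm.

1.32 nm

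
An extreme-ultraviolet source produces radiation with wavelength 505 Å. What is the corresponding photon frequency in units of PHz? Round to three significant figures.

Use c = 2.99792458e8 m/s.
First convert: λ = 505 Å = 5.05e-8 m.
For a photon f = c/λ, so f = 5.936e15 Hz.
Converting to PHz: f = 5.936 PHz ≈ 5.94 PHz.

5.94 PHz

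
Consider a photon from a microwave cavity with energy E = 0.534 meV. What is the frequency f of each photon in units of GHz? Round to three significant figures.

129 GHz

Take h = 6.62607015e-34 J·s, 1 eV = 1.602176634e-19 J.
First convert: E = 0.534 meV = 8.5556e-23 J.
For a photon f = E/h, so f = 1.291e11 Hz.
Converting to GHz: f = 129.1 GHz ≈ 129 GHz.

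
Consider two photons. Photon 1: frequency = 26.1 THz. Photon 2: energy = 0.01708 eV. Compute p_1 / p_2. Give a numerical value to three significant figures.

6.32

p_1 = 5.769e-29 kg·m/s (from frequency = 26.1 THz, via p = hf/c).
p_2 = 9.128e-30 kg·m/s (from energy = 0.01708 eV, via p = E/c).
Ratio = 5.769e-29 / 9.128e-30 = 6.32.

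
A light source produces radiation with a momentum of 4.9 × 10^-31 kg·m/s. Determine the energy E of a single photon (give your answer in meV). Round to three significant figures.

Use c = 2.99792458 × 10^8 m/s, 1 eV = 1.602176634 × 10^-19 J.
For a photon E = pc, so E = 1.469 × 10^-22 J.
Converting to meV: E = 0.9169 meV ≈ 0.917 meV.

0.917 meV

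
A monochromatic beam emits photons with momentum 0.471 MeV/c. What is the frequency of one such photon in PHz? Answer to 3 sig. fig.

1.14e5 PHz

In SI units: p = 0.471 MeV/c = 2.5172e-22 kg·m/s.
Since f = pc/h for a photon, f = 1.139e20 Hz.
Converting to PHz: f = 113900 PHz ≈ 1.14e5 PHz.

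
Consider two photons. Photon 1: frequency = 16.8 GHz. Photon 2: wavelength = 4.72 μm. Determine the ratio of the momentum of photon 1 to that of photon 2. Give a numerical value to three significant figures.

2.65 × 10^-4

p_1 = 3.713 × 10^-32 kg·m/s (from frequency = 16.8 GHz, via p = hf/c).
p_2 = 1.404 × 10^-28 kg·m/s (from wavelength = 4.72 μm, via p = h/λ).
Ratio = 3.713 × 10^-32 / 1.404 × 10^-28 = 2.65 × 10^-4.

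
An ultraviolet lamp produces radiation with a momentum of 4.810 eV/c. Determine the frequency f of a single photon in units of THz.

In SI units: p = 4.810 eV/c = 2.5706e-27 kg·m/s.
The photon relation is f = pc/h, giving f = 1.163e15 Hz.
Converting to THz: f = 1163 THz ≈ 1160 THz.

1160 THz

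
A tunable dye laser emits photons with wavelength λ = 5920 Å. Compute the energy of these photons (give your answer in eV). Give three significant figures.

Convert to SI: λ = 5920 Å = 5.92e-7 m.
Apply E = hc/λ: E = 3.355e-19 J.
Converting to eV: E = 2.094 eV ≈ 2.09 eV.

2.09 eV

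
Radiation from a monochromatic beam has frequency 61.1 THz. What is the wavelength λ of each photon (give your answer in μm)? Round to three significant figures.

4.91 μm

Use c = 2.99792458 × 10^8 m/s.
In SI units: f = 61.1 THz = 6.11 × 10^13 Hz.
The photon relation is λ = c/f, giving λ = 4.907 × 10^-6 m.
Converting to μm: λ = 4.907 μm ≈ 4.91 μm.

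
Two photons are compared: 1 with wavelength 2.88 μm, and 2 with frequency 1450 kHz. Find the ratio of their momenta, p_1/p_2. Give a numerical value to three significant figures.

p_1 = 2.301 × 10^-28 kg·m/s (from wavelength = 2.88 μm, via p = h/λ).
p_2 = 3.205 × 10^-36 kg·m/s (from frequency = 1450 kHz, via p = hf/c).
Ratio = 2.301 × 10^-28 / 3.205 × 10^-36 = 7.18 × 10^7.

7.18 × 10^7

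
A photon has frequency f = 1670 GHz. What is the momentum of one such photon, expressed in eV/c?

6.91 × 10^-3 eV/c

In SI units: f = 1670 GHz = 1.670 × 10^12 Hz.
Apply p = hf/c: p = 3.691 × 10^-30 kg·m/s.
Converting to eV/c: p = 0.006907 eV/c ≈ 6.91 × 10^-3 eV/c.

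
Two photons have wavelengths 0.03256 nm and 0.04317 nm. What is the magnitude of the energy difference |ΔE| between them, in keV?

9.36 keV

Using E = hc/λ: E₁ = 6.1009 × 10^-15 J, E₂ = 4.6014 × 10^-15 J.
|ΔE| = |6.1009 × 10^-15 − 4.6014 × 10^-15| = 1.50 × 10^-15 J = 9.36 keV.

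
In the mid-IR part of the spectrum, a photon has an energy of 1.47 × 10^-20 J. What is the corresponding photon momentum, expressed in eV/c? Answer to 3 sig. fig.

0.0918 eV/c

(c = 2.99792458 × 10^8 m/s, 1 eV = 1.602176634 × 10^-19 J.)
The photon relation is p = E/c, giving p = 4.903 × 10^-29 kg·m/s.
Converting to eV/c: p = 0.09175 eV/c ≈ 0.0918 eV/c.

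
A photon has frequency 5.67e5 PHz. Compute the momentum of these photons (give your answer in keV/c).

2340 keV/c

Take h = 6.62607015e-34 J·s, c = 2.99792458e8 m/s, 1 eV = 1.602176634e-19 J.
Convert to SI: f = 5.67e5 PHz = 5.67e20 Hz.
Since p = hf/c for a photon, p = 1.253e-21 kg·m/s.
Converting to keV/c: p = 2345 keV/c ≈ 2340 keV/c.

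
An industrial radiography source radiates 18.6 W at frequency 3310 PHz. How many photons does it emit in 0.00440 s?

3.73 × 10^13 photons

Total energy: E_total = P·t = 18.6 × 0.00440 = 0.08184 J.
Per-photon energy: E = 2.193 × 10^-15 J.
N = E_total / E_photon = 3.73 × 10^13.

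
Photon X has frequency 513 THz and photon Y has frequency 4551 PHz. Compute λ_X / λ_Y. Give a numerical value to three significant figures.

8870

λ_X = 5.844e-7 m (from frequency = 513 THz, via λ = c/f).
λ_Y = 6.587e-11 m (from frequency = 4551 PHz, via λ = c/f).
Ratio = 5.844e-7 / 6.587e-11 = 8870.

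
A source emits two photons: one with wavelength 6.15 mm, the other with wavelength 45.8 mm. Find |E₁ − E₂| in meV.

Using E = hc/λ: E₁ = 3.230e-23 J, E₂ = 4.337e-24 J.
|ΔE| = |3.230e-23 − 4.337e-24| = 2.80e-23 J = 0.175 meV.

0.175 meV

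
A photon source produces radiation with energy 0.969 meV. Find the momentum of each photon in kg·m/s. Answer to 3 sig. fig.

Use c = 2.99792458 × 10^8 m/s, 1 eV = 1.602176634 × 10^-19 J.
Convert to SI: E = 0.969 meV = 1.5525 × 10^-22 J.
The photon relation is p = E/c, giving p = 5.179 × 10^-31 kg·m/s.
So p ≈ 5.18 × 10^-31 kg·m/s.

5.18 × 10^-31 kg·m/s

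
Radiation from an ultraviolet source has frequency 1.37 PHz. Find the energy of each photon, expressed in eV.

Use h = 6.62607015 × 10^-34 J·s, 1 eV = 1.602176634 × 10^-19 J.
In SI units: f = 1.37 PHz = 1.37 × 10^15 Hz.
Apply E = hf: E = 9.078 × 10^-19 J.
Converting to eV: E = 5.666 eV ≈ 5.67 eV.

5.67 eV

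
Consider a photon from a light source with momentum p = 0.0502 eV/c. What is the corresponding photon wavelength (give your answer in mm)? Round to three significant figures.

Take h = 6.62607015e-34 J·s, c = 2.99792458e8 m/s, 1 eV = 1.602176634e-19 J.
First convert: p = 0.0502 eV/c = 2.6828e-29 kg·m/s.
For a photon λ = h/p, so λ = 2.470e-5 m.
Converting to mm: λ = 0.02470 mm ≈ 0.0247 mm.

0.0247 mm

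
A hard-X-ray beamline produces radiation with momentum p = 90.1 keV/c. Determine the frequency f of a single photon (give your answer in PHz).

2.18 × 10^4 PHz

Convert to SI: p = 90.1 keV/c = 4.8152 × 10^-23 kg·m/s.
Since f = pc/h for a photon, f = 2.179 × 10^19 Hz.
Converting to PHz: f = 21790 PHz ≈ 2.18 × 10^4 PHz.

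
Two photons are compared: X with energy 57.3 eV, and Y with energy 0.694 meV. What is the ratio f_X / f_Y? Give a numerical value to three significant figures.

f_X = 1.386e16 Hz (from energy = 57.3 eV, via f = E/h).
f_Y = 1.678e11 Hz (from energy = 0.694 meV, via f = E/h).
Ratio = 1.386e16 / 1.678e11 = 8.26e4.

8.26e4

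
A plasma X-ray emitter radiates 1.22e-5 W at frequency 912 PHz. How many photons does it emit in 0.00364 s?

Total energy: E_total = P·t = 1.22e-5 × 0.00364 = 4.441e-8 J.
Per-photon energy: E = 6.043e-16 J.
N = E_total / E_photon = 7.35e7.

7.35e7 photons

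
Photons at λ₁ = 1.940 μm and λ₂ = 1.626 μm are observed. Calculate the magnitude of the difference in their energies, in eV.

Using E = hc/λ: E₁ = 1.0239e-19 J, E₂ = 1.2217e-19 J.
|ΔE| = |1.0239e-19 − 1.2217e-19| = 1.98e-20 J = 0.123 eV.

0.123 eV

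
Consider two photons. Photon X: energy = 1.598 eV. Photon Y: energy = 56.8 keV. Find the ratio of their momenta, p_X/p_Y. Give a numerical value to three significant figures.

p_X = 8.540e-28 kg·m/s (from energy = 1.598 eV, via p = E/c).
p_Y = 3.036e-23 kg·m/s (from energy = 56.8 keV, via p = E/c).
Ratio = 8.540e-28 / 3.036e-23 = 2.81e-5.

2.81e-5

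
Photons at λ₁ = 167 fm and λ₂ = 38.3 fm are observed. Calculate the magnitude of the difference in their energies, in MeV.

Using E = hc/λ: E₁ = 1.189 × 10^-12 J, E₂ = 5.187 × 10^-12 J.
|ΔE| = |1.189 × 10^-12 − 5.187 × 10^-12| = 4.00 × 10^-12 J = 24.9 MeV.

24.9 MeV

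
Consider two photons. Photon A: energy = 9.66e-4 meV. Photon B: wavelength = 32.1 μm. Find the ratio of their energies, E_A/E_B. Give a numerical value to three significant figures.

2.50e-5

E_A = 1.548e-25 J (from energy = 9.66e-4 meV, via E given directly).
E_B = 6.188e-21 J (from wavelength = 32.1 μm, via E = hc/λ).
Ratio = 1.548e-25 / 6.188e-21 = 2.50e-5.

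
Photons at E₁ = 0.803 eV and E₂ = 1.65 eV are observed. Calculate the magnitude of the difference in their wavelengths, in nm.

Using λ = hc/E: λ₁ = 1.544 × 10^-6 m, λ₂ = 7.514 × 10^-7 m.
|Δλ| = |1.544 × 10^-6 − 7.514 × 10^-7| = 7.93 × 10^-7 m = 793 nm.

793 nm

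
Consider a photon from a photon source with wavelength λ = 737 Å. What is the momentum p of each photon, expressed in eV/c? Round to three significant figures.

16.8 eV/c

(h = 6.62607015 × 10^-34 J·s, c = 2.99792458 × 10^8 m/s, 1 eV = 1.602176634 × 10^-19 J.)
Convert to SI: λ = 737 Å = 7.37 × 10^-8 m.
Apply p = h/λ: p = 8.991 × 10^-27 kg·m/s.
Converting to eV/c: p = 16.82 eV/c ≈ 16.8 eV/c.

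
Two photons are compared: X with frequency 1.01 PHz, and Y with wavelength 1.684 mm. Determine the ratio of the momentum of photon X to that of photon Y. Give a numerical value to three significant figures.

5670

p_X = 2.232 × 10^-27 kg·m/s (from frequency = 1.01 PHz, via p = hf/c).
p_Y = 3.935 × 10^-31 kg·m/s (from wavelength = 1.684 mm, via p = h/λ).
Ratio = 2.232 × 10^-27 / 3.935 × 10^-31 = 5670.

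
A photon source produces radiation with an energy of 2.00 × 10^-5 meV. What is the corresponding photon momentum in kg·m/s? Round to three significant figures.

In SI units: E = 2.00 × 10^-5 meV = 3.2044 × 10^-27 J.
The photon relation is p = E/c, giving p = 1.069 × 10^-35 kg·m/s.
So p ≈ 1.07 × 10^-35 kg·m/s.

1.07 × 10^-35 kg·m/s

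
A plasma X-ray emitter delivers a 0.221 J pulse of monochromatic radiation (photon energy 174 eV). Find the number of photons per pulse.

7.93 × 10^15 photons

Per-photon energy: E = 2.788 × 10^-17 J (from energy = 174 eV).
N = E_total / E_photon = 0.221 J / 2.788 × 10^-17 J = 7.93 × 10^15.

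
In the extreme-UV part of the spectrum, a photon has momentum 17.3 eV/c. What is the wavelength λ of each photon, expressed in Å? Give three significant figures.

First convert: p = 17.3 eV/c = 9.2456 × 10^-27 kg·m/s.
For a photon λ = h/p, so λ = 7.167 × 10^-8 m.
Converting to Å: λ = 716.7 Å ≈ 717 Å.

717 Å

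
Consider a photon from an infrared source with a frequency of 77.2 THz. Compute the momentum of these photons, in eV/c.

Use h = 6.62607015 × 10^-34 J·s, c = 2.99792458 × 10^8 m/s, 1 eV = 1.602176634 × 10^-19 J.
First convert: f = 77.2 THz = 7.72 × 10^13 Hz.
The photon relation is p = hf/c, giving p = 1.706 × 10^-28 kg·m/s.
Converting to eV/c: p = 0.3193 eV/c ≈ 0.319 eV/c.

0.319 eV/c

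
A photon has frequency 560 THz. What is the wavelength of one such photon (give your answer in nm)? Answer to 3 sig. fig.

Convert to SI: f = 560 THz = 5.6 × 10^14 Hz.
For a photon λ = c/f, so λ = 5.353 × 10^-7 m.
Converting to nm: λ = 535.3 nm ≈ 535 nm.

535 nm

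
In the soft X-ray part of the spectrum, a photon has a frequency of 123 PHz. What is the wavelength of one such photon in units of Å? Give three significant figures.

24.4 Å

In SI units: f = 123 PHz = 1.23e17 Hz.
Apply λ = c/f: λ = 2.437e-9 m.
Converting to Å: λ = 24.37 Å ≈ 24.4 Å.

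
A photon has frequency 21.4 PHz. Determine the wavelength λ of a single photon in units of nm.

(c = 2.99792458 × 10^8 m/s.)
First convert: f = 21.4 PHz = 2.14 × 10^16 Hz.
Apply λ = c/f: λ = 1.401 × 10^-8 m.
Converting to nm: λ = 14.01 nm ≈ 14.0 nm.

14.0 nm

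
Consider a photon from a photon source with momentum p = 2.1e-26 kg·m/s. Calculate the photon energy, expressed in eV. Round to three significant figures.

39.3 eV

Apply E = pc: E = 6.296e-18 J.
Converting to eV: E = 39.29 eV ≈ 39.3 eV.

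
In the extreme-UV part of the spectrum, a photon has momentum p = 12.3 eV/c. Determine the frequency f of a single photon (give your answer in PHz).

2.97 PHz

(h = 6.62607015e-34 J·s, c = 2.99792458e8 m/s, 1 eV = 1.602176634e-19 J.)
Convert to SI: p = 12.3 eV/c = 6.5735e-27 kg·m/s.
The photon relation is f = pc/h, giving f = 2.974e15 Hz.
Converting to PHz: f = 2.974 PHz ≈ 2.97 PHz.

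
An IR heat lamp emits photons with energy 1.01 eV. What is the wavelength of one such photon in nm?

Take h = 6.62607015 × 10^-34 J·s, c = 2.99792458 × 10^8 m/s, 1 eV = 1.602176634 × 10^-19 J.
Convert to SI: E = 1.01 eV = 1.6182 × 10^-19 J.
Since λ = hc/E for a photon, λ = 1.228 × 10^-6 m.
Converting to nm: λ = 1228 nm ≈ 1230 nm.

1230 nm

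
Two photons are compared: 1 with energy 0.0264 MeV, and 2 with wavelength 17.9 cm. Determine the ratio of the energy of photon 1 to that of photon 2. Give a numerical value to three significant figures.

E_1 = 4.230 × 10^-15 J (from energy = 0.0264 MeV, via E given directly).
E_2 = 1.110 × 10^-24 J (from wavelength = 17.9 cm, via E = hc/λ).
Ratio = 4.230 × 10^-15 / 1.110 × 10^-24 = 3.81 × 10^9.

3.81 × 10^9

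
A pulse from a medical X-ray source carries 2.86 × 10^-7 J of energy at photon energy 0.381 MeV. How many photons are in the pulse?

4.69 × 10^6 photons

Per-photon energy: E = 6.104 × 10^-14 J (from energy = 0.381 MeV).
N = E_total / E_photon = 2.86 × 10^-7 J / 6.104 × 10^-14 J = 4.69 × 10^6.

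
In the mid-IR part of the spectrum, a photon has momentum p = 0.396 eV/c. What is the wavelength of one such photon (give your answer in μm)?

First convert: p = 0.396 eV/c = 2.1163e-28 kg·m/s.
For a photon λ = h/p, so λ = 3.131e-6 m.
Converting to μm: λ = 3.131 μm ≈ 3.13 μm.

3.13 μm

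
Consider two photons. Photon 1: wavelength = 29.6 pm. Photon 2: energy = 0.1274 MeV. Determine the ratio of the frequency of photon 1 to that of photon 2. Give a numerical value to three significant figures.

0.329

f_1 = 1.013 × 10^19 Hz (from wavelength = 29.6 pm, via f = c/λ).
f_2 = 3.081 × 10^19 Hz (from energy = 0.1274 MeV, via f = E/h).
Ratio = 1.013 × 10^19 / 3.081 × 10^19 = 0.329.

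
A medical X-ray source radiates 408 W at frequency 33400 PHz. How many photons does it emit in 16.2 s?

Total energy: E_total = P·t = 408 × 16.2 = 6610 J.
Per-photon energy: E = 2.213·10^-14 J.
N = E_total / E_photon = 2.99·10^17.

2.99·10^17 photons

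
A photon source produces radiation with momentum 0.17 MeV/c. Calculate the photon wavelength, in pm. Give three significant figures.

7.29 pm

In SI units: p = 0.17 MeV/c = 9.0853 × 10^-23 kg·m/s.
For a photon λ = h/p, so λ = 7.293 × 10^-12 m.
Converting to pm: λ = 7.293 pm ≈ 7.29 pm.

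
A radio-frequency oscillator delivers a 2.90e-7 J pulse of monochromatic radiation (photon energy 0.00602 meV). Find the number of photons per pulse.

Per-photon energy: E = 9.645e-25 J (from energy = 0.00602 meV).
N = E_total / E_photon = 2.90e-7 J / 9.645e-25 J = 3.01e17.

3.01e17 photons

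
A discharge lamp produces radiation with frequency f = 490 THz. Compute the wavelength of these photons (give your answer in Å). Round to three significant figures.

First convert: f = 490 THz = 4.9e14 Hz.
Since λ = c/f for a photon, λ = 6.118e-7 m.
Converting to Å: λ = 6118 Å ≈ 6120 Å.

6120 Å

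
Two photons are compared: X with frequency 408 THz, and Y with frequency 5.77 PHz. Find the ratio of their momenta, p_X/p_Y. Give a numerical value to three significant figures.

0.0707

p_X = 9.018·10^-28 kg·m/s (from frequency = 408 THz, via p = hf/c).
p_Y = 1.275·10^-26 kg·m/s (from frequency = 5.77 PHz, via p = hf/c).
Ratio = 9.018·10^-28 / 1.275·10^-26 = 0.0707.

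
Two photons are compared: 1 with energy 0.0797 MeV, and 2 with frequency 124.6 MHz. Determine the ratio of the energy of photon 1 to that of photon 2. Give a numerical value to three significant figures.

1.55e11

E_1 = 1.277e-14 J (from energy = 0.0797 MeV, via E given directly).
E_2 = 8.256e-26 J (from frequency = 124.6 MHz, via E = hf).
Ratio = 1.277e-14 / 8.256e-26 = 1.55e11.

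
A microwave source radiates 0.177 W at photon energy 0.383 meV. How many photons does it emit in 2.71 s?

Total energy: E_total = P·t = 0.177 × 2.71 = 0.4797 J.
Per-photon energy: E = 6.136e-23 J.
N = E_total / E_photon = 7.82e21.

7.82e21 photons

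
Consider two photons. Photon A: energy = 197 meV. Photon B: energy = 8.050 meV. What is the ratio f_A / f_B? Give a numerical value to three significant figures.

24.5

f_A = 4.763e13 Hz (from energy = 197 meV, via f = E/h).
f_B = 1.946e12 Hz (from energy = 8.050 meV, via f = E/h).
Ratio = 4.763e13 / 1.946e12 = 24.5.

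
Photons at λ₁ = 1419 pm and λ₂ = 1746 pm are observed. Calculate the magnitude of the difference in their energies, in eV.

164 eV

Using E = hc/λ: E₁ = 1.3999e-16 J, E₂ = 1.1377e-16 J.
|ΔE| = |1.3999e-16 − 1.1377e-16| = 2.62e-17 J = 164 eV.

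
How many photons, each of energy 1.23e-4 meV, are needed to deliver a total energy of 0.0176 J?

Per-photon energy: E = 1.971e-26 J (from energy = 1.23e-4 meV).
N = E_total / E_photon = 0.0176 J / 1.971e-26 J = 8.93e23.

8.93e23 photons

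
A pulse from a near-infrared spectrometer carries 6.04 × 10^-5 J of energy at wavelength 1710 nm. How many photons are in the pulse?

Per-photon energy: E = 1.162 × 10^-19 J (from wavelength = 1710 nm).
N = E_total / E_photon = 6.04 × 10^-5 J / 1.162 × 10^-19 J = 5.20 × 10^14.

5.20 × 10^14 photons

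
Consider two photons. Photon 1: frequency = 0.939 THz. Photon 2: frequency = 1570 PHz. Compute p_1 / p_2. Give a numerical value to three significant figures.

5.98 × 10^-7

p_1 = 2.075 × 10^-30 kg·m/s (from frequency = 0.939 THz, via p = hf/c).
p_2 = 3.470 × 10^-24 kg·m/s (from frequency = 1570 PHz, via p = hf/c).
Ratio = 2.075 × 10^-30 / 3.470 × 10^-24 = 5.98 × 10^-7.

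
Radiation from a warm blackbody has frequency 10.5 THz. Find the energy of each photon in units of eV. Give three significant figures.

(h = 6.62607015 × 10^-34 J·s, 1 eV = 1.602176634 × 10^-19 J.)
In SI units: f = 10.5 THz = 1.05 × 10^13 Hz.
Apply E = hf: E = 6.957 × 10^-21 J.
Converting to eV: E = 0.04342 eV ≈ 0.0434 eV.

0.0434 eV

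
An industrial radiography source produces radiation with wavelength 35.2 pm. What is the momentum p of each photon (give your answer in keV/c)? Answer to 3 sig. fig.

35.2 keV/c

In SI units: λ = 35.2 pm = 3.52e-11 m.
Apply p = h/λ: p = 1.882e-23 kg·m/s.
Converting to keV/c: p = 35.22 keV/c ≈ 35.2 keV/c.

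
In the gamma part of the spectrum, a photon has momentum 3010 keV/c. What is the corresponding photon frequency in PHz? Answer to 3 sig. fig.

Convert to SI: p = 3010 keV/c = 1.6086e-21 kg·m/s.
For a photon f = pc/h, so f = 7.278e20 Hz.
Converting to PHz: f = 727800 PHz ≈ 7.28e5 PHz.

7.28e5 PHz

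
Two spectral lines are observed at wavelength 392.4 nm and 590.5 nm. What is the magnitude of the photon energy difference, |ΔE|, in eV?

1.06 eV

Using E = hc/λ: E₁ = 5.0623 × 10^-19 J, E₂ = 3.3640 × 10^-19 J.
|ΔE| = |5.0623 × 10^-19 − 3.3640 × 10^-19| = 1.70 × 10^-19 J = 1.06 eV.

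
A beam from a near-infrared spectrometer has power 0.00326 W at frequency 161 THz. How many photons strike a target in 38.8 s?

Total energy: E_total = P·t = 0.00326 × 38.8 = 0.1265 J.
Per-photon energy: E = 1.067 × 10^-19 J.
N = E_total / E_photon = 1.19 × 10^18.

1.19 × 10^18 photons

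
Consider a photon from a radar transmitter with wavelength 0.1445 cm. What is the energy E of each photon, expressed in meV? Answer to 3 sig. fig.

0.858 meV

Convert to SI: λ = 0.1445 cm = 0.001445 m.
Apply E = hc/λ: E = 1.375e-22 J.
Converting to meV: E = 0.8580 meV ≈ 0.858 meV.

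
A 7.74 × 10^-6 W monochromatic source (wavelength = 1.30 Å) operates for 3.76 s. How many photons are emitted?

Total energy: E_total = P·t = 7.74 × 10^-6 × 3.76 = 2.910 × 10^-5 J.
Per-photon energy: E = 1.528 × 10^-15 J.
N = E_total / E_photon = 1.90 × 10^10.

1.90 × 10^10 photons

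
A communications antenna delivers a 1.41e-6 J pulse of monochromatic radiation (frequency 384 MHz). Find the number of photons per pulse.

Per-photon energy: E = 2.544e-25 J (from frequency = 384 MHz).
N = E_total / E_photon = 1.41e-6 J / 2.544e-25 J = 5.54e18.

5.54e18 photons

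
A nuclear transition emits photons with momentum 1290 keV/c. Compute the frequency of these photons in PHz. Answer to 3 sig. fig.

Use h = 6.62607015 × 10^-34 J·s, c = 2.99792458 × 10^8 m/s, 1 eV = 1.602176634 × 10^-19 J.
Convert to SI: p = 1290 keV/c = 6.8941 × 10^-22 kg·m/s.
For a photon f = pc/h, so f = 3.119 × 10^20 Hz.
Converting to PHz: f = 311900 PHz ≈ 3.12 × 10^5 PHz.

3.12 × 10^5 PHz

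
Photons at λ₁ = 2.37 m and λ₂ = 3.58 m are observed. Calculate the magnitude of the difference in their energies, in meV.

Using E = hc/λ: E₁ = 8.382 × 10^-26 J, E₂ = 5.549 × 10^-26 J.
|ΔE| = |8.382 × 10^-26 − 5.549 × 10^-26| = 2.83 × 10^-26 J = 1.77 × 10^-4 meV.

1.77 × 10^-4 meV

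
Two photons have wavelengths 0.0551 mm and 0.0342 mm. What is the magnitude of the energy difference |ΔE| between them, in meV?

Using E = hc/λ: E₁ = 3.605 × 10^-21 J, E₂ = 5.808 × 10^-21 J.
|ΔE| = |3.605 × 10^-21 − 5.808 × 10^-21| = 2.20 × 10^-21 J = 13.8 meV.

13.8 meV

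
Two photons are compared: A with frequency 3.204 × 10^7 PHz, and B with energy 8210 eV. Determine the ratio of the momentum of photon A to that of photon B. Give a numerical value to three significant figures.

p_A = 7.082 × 10^-20 kg·m/s (from frequency = 3.204 × 10^7 PHz, via p = hf/c).
p_B = 4.388 × 10^-24 kg·m/s (from energy = 8210 eV, via p = E/c).
Ratio = 7.082 × 10^-20 / 4.388 × 10^-24 = 1.61 × 10^4.

1.61 × 10^4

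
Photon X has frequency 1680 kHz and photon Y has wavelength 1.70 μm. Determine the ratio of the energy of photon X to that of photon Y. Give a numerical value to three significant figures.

E_X = 1.113e-27 J (from frequency = 1680 kHz, via E = hf).
E_Y = 1.168e-19 J (from wavelength = 1.70 μm, via E = hc/λ).
Ratio = 1.113e-27 / 1.168e-19 = 9.53e-9.

9.53e-9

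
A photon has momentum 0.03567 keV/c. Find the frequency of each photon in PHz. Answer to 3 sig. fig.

(h = 6.62607015e-34 J·s, c = 2.99792458e8 m/s, 1 eV = 1.602176634e-19 J.)
In SI units: p = 0.03567 keV/c = 1.9063e-26 kg·m/s.
For a photon f = pc/h, so f = 8.625e15 Hz.
Converting to PHz: f = 8.625 PHz ≈ 8.62 PHz.

8.62 PHz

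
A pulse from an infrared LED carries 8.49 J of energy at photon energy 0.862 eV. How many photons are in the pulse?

Per-photon energy: E = 1.381 × 10^-19 J (from energy = 0.862 eV).
N = E_total / E_photon = 8.49 J / 1.381 × 10^-19 J = 6.15 × 10^19.

6.15 × 10^19 photons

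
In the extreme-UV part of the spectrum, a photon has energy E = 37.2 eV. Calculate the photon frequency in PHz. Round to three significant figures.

Take h = 6.62607015 × 10^-34 J·s, 1 eV = 1.602176634 × 10^-19 J.
In SI units: E = 37.2 eV = 5.9601 × 10^-18 J.
The photon relation is f = E/h, giving f = 8.995 × 10^15 Hz.
Converting to PHz: f = 8.995 PHz ≈ 8.99 PHz.

8.99 PHz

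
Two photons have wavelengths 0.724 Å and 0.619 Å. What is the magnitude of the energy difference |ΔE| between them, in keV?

2.90 keV

Using E = hc/λ: E₁ = 2.744 × 10^-15 J, E₂ = 3.209 × 10^-15 J.
|ΔE| = |2.744 × 10^-15 − 3.209 × 10^-15| = 4.65 × 10^-16 J = 2.90 keV.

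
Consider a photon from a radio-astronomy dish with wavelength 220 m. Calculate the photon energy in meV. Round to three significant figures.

5.64 × 10^-6 meV

Take h = 6.62607015 × 10^-34 J·s, c = 2.99792458 × 10^8 m/s, 1 eV = 1.602176634 × 10^-19 J.
For a photon E = hc/λ, so E = 9.029 × 10^-28 J.
Converting to meV: E = 5.636 × 10^-6 meV ≈ 5.64 × 10^-6 meV.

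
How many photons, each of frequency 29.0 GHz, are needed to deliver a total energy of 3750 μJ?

Per-photon energy: E = 1.922 × 10^-23 J (from frequency = 29.0 GHz).
N = E_total / E_photon = 0.00375 J / 1.922 × 10^-23 J = 1.95 × 10^20.

1.95 × 10^20 photons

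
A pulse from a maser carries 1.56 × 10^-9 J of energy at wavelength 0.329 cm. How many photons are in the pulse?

Per-photon energy: E = 6.038 × 10^-23 J (from wavelength = 0.329 cm).
N = E_total / E_photon = 1.56 × 10^-9 J / 6.038 × 10^-23 J = 2.58 × 10^13.

2.58 × 10^13 photons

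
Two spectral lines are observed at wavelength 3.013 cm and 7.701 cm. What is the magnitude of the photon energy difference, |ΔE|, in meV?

0.0250 meV

Using E = hc/λ: E₁ = 6.5929e-24 J, E₂ = 2.5795e-24 J.
|ΔE| = |6.5929e-24 − 2.5795e-24| = 4.01e-24 J = 0.0250 meV.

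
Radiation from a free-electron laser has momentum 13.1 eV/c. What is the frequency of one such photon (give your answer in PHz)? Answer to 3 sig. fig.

3.17 PHz

In SI units: p = 13.1 eV/c = 7.0010e-27 kg·m/s.
The photon relation is f = pc/h, giving f = 3.168e15 Hz.
Converting to PHz: f = 3.168 PHz ≈ 3.17 PHz.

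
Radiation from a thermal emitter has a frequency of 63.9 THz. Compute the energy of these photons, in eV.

Convert to SI: f = 63.9 THz = 6.39e13 Hz.
Apply E = hf: E = 4.234e-20 J.
Converting to eV: E = 0.2643 eV ≈ 0.264 eV.

0.264 eV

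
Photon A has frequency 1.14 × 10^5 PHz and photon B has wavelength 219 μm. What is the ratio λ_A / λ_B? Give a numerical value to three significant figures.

1.20 × 10^-8

λ_A = 2.630 × 10^-12 m (from frequency = 1.14 × 10^5 PHz, via λ = c/f).
λ_B = 2.190 × 10^-4 m (from wavelength = 219 μm, via λ given directly).
Ratio = 2.630 × 10^-12 / 2.190 × 10^-4 = 1.20 × 10^-8.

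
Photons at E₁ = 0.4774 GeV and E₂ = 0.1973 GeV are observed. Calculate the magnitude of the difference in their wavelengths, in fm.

3.69 fm

Using λ = hc/E: λ₁ = 2.5971e-15 m, λ₂ = 6.2840e-15 m.
|Δλ| = |2.5971e-15 − 6.2840e-15| = 3.69e-15 m = 3.69 fm.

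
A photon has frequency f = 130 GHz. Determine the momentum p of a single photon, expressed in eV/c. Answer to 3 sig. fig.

5.38e-4 eV/c

First convert: f = 130 GHz = 1.3e11 Hz.
The photon relation is p = hf/c, giving p = 2.873e-31 kg·m/s.
Converting to eV/c: p = 5.376e-4 eV/c ≈ 5.38e-4 eV/c.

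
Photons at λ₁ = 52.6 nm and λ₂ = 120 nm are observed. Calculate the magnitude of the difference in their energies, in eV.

Using E = hc/λ: E₁ = 3.777e-18 J, E₂ = 1.655e-18 J.
|ΔE| = |3.777e-18 − 1.655e-18| = 2.12e-18 J = 13.2 eV.

13.2 eV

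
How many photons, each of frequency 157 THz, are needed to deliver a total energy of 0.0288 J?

2.77e17 photons

Per-photon energy: E = 1.040e-19 J (from frequency = 157 THz).
N = E_total / E_photon = 0.0288 J / 1.040e-19 J = 2.77e17.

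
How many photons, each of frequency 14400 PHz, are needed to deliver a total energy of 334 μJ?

3.50 × 10^10 photons

Per-photon energy: E = 9.542 × 10^-15 J (from frequency = 14400 PHz).
N = E_total / E_photon = 3.34 × 10^-4 J / 9.542 × 10^-15 J = 3.50 × 10^10.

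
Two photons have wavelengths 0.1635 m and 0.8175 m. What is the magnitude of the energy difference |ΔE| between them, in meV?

6.07e-3 meV

Using E = hc/λ: E₁ = 1.2150e-24 J, E₂ = 2.4299e-25 J.
|ΔE| = |1.2150e-24 − 2.4299e-25| = 9.72e-25 J = 6.07e-3 meV.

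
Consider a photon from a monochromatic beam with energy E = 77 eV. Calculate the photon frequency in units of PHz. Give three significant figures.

In SI units: E = 77 eV = 1.2337 × 10^-17 J.
For a photon f = E/h, so f = 1.862 × 10^16 Hz.
Converting to PHz: f = 18.62 PHz ≈ 18.6 PHz.

18.6 PHz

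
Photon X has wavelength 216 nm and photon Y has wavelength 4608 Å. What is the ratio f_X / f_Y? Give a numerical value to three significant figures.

f_X = 1.388 × 10^15 Hz (from wavelength = 216 nm, via f = c/λ).
f_Y = 6.506 × 10^14 Hz (from wavelength = 4608 Å, via f = c/λ).
Ratio = 1.388 × 10^15 / 6.506 × 10^14 = 2.13.

2.13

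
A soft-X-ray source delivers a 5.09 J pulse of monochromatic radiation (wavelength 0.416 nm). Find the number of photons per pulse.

Per-photon energy: E = 4.775·10^-16 J (from wavelength = 0.416 nm).
N = E_total / E_photon = 5.09 J / 4.775·10^-16 J = 1.07·10^16.

1.07·10^16 photons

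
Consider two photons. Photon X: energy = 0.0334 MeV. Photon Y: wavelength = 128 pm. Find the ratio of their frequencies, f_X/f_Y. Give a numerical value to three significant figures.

f_X = 8.076 × 10^18 Hz (from energy = 0.0334 MeV, via f = E/h).
f_Y = 2.342 × 10^18 Hz (from wavelength = 128 pm, via f = c/λ).
Ratio = 8.076 × 10^18 / 2.342 × 10^18 = 3.45.

3.45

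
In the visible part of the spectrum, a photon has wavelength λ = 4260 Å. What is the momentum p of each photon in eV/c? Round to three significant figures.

Convert to SI: λ = 4260 Å = 4.26e-7 m.
Since p = h/λ for a photon, p = 1.555e-27 kg·m/s.
Converting to eV/c: p = 2.910 eV/c ≈ 2.91 eV/c.

2.91 eV/c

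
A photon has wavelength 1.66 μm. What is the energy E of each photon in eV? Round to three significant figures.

Use h = 6.62607015 × 10^-34 J·s, c = 2.99792458 × 10^8 m/s, 1 eV = 1.602176634 × 10^-19 J.
First convert: λ = 1.66 μm = 1.66 × 10^-6 m.
Since E = hc/λ for a photon, E = 1.197 × 10^-19 J.
Converting to eV: E = 0.7469 eV ≈ 0.747 eV.

0.747 eV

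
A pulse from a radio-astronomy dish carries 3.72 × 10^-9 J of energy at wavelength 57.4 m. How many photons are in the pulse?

1.07 × 10^18 photons

Per-photon energy: E = 3.461 × 10^-27 J (from wavelength = 57.4 m).
N = E_total / E_photon = 3.72 × 10^-9 J / 3.461 × 10^-27 J = 1.07 × 10^18.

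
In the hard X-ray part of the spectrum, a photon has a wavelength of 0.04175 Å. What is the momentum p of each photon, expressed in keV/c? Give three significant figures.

(h = 6.62607015 × 10^-34 J·s, c = 2.99792458 × 10^8 m/s, 1 eV = 1.602176634 × 10^-19 J.)
In SI units: λ = 0.04175 Å = 4.175 × 10^-12 m.
For a photon p = h/λ, so p = 1.587 × 10^-22 kg·m/s.
Converting to keV/c: p = 297.0 keV/c ≈ 297 keV/c.

297 keV/c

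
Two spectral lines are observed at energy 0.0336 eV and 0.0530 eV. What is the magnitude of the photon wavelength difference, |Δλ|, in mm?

Using λ = hc/E: λ₁ = 3.690e-5 m, λ₂ = 2.339e-5 m.
|Δλ| = |3.690e-5 − 2.339e-5| = 1.35e-5 m = 0.0135 mm.

0.0135 mm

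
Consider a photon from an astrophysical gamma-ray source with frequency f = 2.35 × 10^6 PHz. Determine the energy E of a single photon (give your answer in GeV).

9.72 × 10^-3 GeV

In SI units: f = 2.35 × 10^6 PHz = 2.35 × 10^21 Hz.
Since E = hf for a photon, E = 1.557 × 10^-12 J.
Converting to GeV: E = 0.009719 GeV ≈ 9.72 × 10^-3 GeV.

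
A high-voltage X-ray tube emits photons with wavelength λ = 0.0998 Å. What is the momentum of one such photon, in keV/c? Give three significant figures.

124 keV/c

Use h = 6.62607015e-34 J·s, c = 2.99792458e8 m/s, 1 eV = 1.602176634e-19 J.
Convert to SI: λ = 0.0998 Å = 9.98e-12 m.
The photon relation is p = h/λ, giving p = 6.639e-23 kg·m/s.
Converting to keV/c: p = 124.2 keV/c ≈ 124 keV/c.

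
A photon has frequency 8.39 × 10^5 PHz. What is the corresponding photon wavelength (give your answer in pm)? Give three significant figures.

0.357 pm

Convert to SI: f = 8.39 × 10^5 PHz = 8.39 × 10^20 Hz.
For a photon λ = c/f, so λ = 3.573 × 10^-13 m.
Converting to pm: λ = 0.3573 pm ≈ 0.357 pm.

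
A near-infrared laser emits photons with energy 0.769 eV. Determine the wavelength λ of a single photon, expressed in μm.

Take h = 6.62607015 × 10^-34 J·s, c = 2.99792458 × 10^8 m/s, 1 eV = 1.602176634 × 10^-19 J.
In SI units: E = 0.769 eV = 1.2321 × 10^-19 J.
Apply λ = hc/E: λ = 1.612 × 10^-6 m.
Converting to μm: λ = 1.612 μm ≈ 1.61 μm.

1.61 μm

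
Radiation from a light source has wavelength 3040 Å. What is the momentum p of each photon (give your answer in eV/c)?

In SI units: λ = 3040 Å = 3.04e-7 m.
The photon relation is p = h/λ, giving p = 2.180e-27 kg·m/s.
Converting to eV/c: p = 4.078 eV/c ≈ 4.08 eV/c.

4.08 eV/c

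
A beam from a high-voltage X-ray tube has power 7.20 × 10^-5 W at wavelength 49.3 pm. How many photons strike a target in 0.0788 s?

1.41 × 10^9 photons

Total energy: E_total = P·t = 7.20 × 10^-5 × 0.0788 = 5.674 × 10^-6 J.
Per-photon energy: E = 4.029 × 10^-15 J.
N = E_total / E_photon = 1.41 × 10^9.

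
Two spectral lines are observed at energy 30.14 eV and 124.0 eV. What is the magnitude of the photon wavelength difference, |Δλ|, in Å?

311 Å

Using λ = hc/E: λ₁ = 4.1136 × 10^-8 m, λ₂ = 9.9987 × 10^-9 m.
|Δλ| = |4.1136 × 10^-8 − 9.9987 × 10^-9| = 3.11 × 10^-8 m = 311 Å.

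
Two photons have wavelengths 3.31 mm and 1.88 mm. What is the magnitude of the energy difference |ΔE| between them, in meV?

Using E = hc/λ: E₁ = 6.001·10^-23 J, E₂ = 1.057·10^-22 J.
|ΔE| = |6.001·10^-23 − 1.057·10^-22| = 4.56·10^-23 J = 0.285 meV.

0.285 meV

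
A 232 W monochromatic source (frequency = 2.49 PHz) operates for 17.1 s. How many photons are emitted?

2.40e21 photons

Total energy: E_total = P·t = 232 × 17.1 = 3967 J.
Per-photon energy: E = 1.650e-18 J.
N = E_total / E_photon = 2.40e21.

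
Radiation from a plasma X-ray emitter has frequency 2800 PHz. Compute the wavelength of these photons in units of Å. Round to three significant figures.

1.07 Å

Use c = 2.99792458 × 10^8 m/s.
In SI units: f = 2800 PHz = 2.80 × 10^18 Hz.
Since λ = c/f for a photon, λ = 1.071 × 10^-10 m.
Converting to Å: λ = 1.071 Å ≈ 1.07 Å.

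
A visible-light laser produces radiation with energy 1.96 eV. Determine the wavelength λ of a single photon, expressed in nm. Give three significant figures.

633 nm

Convert to SI: E = 1.96 eV = 3.1403 × 10^-19 J.
Since λ = hc/E for a photon, λ = 6.326 × 10^-7 m.
Converting to nm: λ = 632.6 nm ≈ 633 nm.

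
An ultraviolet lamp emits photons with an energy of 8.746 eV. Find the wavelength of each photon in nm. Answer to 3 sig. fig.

142 nm

First convert: E = 8.746 eV = 1.4013e-18 J.
Apply λ = hc/E: λ = 1.418e-7 m.
Converting to nm: λ = 141.8 nm ≈ 142 nm.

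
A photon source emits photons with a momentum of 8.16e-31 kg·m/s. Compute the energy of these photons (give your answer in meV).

Take c = 2.99792458e8 m/s, 1 eV = 1.602176634e-19 J.
Since E = pc for a photon, E = 2.446e-22 J.
Converting to meV: E = 1.527 meV ≈ 1.53 meV.

1.53 meV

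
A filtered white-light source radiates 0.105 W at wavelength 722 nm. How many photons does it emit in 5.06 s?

1.93e18 photons

Total energy: E_total = P·t = 0.105 × 5.06 = 0.5313 J.
Per-photon energy: E = 2.751e-19 J.
N = E_total / E_photon = 1.93e18.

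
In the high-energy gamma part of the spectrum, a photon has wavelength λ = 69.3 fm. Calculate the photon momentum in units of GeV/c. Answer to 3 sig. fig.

(h = 6.62607015e-34 J·s, c = 2.99792458e8 m/s, 1 eV = 1.602176634e-19 J.)
First convert: λ = 69.3 fm = 6.93e-14 m.
Since p = h/λ for a photon, p = 9.561e-21 kg·m/s.
Converting to GeV/c: p = 0.01789 GeV/c ≈ 0.0179 GeV/c.

0.0179 GeV/c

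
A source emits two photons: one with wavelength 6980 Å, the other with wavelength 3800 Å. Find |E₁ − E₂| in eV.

1.49 eV

Using E = hc/λ: E₁ = 2.846·10^-19 J, E₂ = 5.227·10^-19 J.
|ΔE| = |2.846·10^-19 − 5.227·10^-19| = 2.38·10^-19 J = 1.49 eV.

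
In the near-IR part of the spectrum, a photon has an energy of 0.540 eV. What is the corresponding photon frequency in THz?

In SI units: E = 0.540 eV = 8.6518e-20 J.
The photon relation is f = E/h, giving f = 1.306e14 Hz.
Converting to THz: f = 130.6 THz ≈ 131 THz.

131 THz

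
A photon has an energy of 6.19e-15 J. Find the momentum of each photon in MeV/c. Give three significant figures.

0.0386 MeV/c

Since p = E/c for a photon, p = 2.065e-23 kg·m/s.
Converting to MeV/c: p = 0.03863 MeV/c ≈ 0.0386 MeV/c.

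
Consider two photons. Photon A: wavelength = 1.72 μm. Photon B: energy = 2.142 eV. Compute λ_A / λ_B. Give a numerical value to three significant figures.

λ_A = 1.720 × 10^-6 m (from wavelength = 1.72 μm, via λ given directly).
λ_B = 5.788 × 10^-7 m (from energy = 2.142 eV, via λ = hc/E).
Ratio = 1.720 × 10^-6 / 5.788 × 10^-7 = 2.97.

2.97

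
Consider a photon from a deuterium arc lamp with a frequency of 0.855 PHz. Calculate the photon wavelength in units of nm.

Use c = 2.99792458·10^8 m/s.
First convert: f = 0.855 PHz = 8.55·10^14 Hz.
For a photon λ = c/f, so λ = 3.506·10^-7 m.
Converting to nm: λ = 350.6 nm ≈ 351 nm.

351 nm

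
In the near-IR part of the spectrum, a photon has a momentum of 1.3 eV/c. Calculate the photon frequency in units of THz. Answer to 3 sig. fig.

Convert to SI: p = 1.3 eV/c = 6.9476 × 10^-28 kg·m/s.
Since f = pc/h for a photon, f = 3.143 × 10^14 Hz.
Converting to THz: f = 314.3 THz ≈ 314 THz.

314 THz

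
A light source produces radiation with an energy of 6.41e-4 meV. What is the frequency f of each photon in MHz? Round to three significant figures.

(h = 6.62607015e-34 J·s, 1 eV = 1.602176634e-19 J.)
In SI units: E = 6.41e-4 meV = 1.0270e-25 J.
Since f = E/h for a photon, f = 1.550e8 Hz.
Converting to MHz: f = 155.0 MHz ≈ 155 MHz.

155 MHz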